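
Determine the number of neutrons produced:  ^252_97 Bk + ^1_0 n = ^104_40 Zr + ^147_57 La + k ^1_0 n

2

Conserve mass number: 253 = 104 + 147 + k, so k = 253 − 251 = 2.
Check atomic number: 97 = 40 + 57 + 0 = 97. ✓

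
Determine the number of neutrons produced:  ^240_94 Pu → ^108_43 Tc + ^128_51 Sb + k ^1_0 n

4

Conserve mass number: 240 = 108 + 128 + k, so k = 240 − 236 = 4.
Check atomic number: 94 = 43 + 51 + 0 = 94. ✓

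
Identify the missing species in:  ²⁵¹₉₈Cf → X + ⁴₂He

Cm-247

Conserve mass number: 251 = A + 4, so A = 247.
Conserve atomic number: 98 = Z + 2, so Z = 96.
Z = 96 is curium, so the species is ²⁴⁷₉₆Cm.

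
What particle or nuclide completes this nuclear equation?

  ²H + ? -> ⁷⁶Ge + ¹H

Ge-75

Conserve mass number: 2 + A = 76 + 1, so A = 75.
Conserve atomic number: 1 + Z = 32 + 1, so Z = 32.
Z = 32 is germanium, so the species is ⁷⁵Ge.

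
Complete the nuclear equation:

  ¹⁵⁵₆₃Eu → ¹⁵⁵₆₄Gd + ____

beta-minus particle

Conserve mass number: 155 = 155 + A, so A = 0.
Conserve atomic number: 63 = 64 + Z, so Z = -1.
A = 0 and Z = -1 is ⁰₋₁e — a beta-minus particle.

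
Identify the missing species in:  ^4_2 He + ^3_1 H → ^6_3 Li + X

neutron

Conserve mass number: 4 + 3 = 6 + A, so A = 1.
Conserve atomic number: 2 + 1 = 3 + Z, so Z = 0.
A = 1 and Z = 0 is ^1_0 n — a neutron.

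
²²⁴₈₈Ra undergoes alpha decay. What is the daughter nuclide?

Alpha decay: mass number changes by -4, atomic number by -2.
A: 224 − 4 = 220; Z: 88 − 2 = 86.
Z = 86 is radon, so the daughter is ²²⁰₈₆Rn.

Rn-220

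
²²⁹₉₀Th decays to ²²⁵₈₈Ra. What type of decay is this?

ΔA = 225 − 229 = -4; ΔZ = 88 − 90 = -2.
A drops by 4 and Z drops by 2 — the signature of alpha emission.

alpha decay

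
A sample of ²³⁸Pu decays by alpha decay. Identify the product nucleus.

U-234

Alpha decay: mass number changes by -4, atomic number by -2.
A: 238 − 4 = 234; Z: 94 − 2 = 92.
Z = 92 is uranium, so the daughter is ²³⁴U.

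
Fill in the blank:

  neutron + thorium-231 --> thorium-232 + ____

gamma ray

Conserve mass number: 1 + 231 = 232 + A, so A = 0.
Conserve atomic number: 0 + 90 = 90 + Z, so Z = 0.
A = 0 and Z = 0 is γ — a gamma ray.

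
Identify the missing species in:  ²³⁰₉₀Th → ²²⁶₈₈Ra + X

alpha particle

Conserve mass number: 230 = 226 + A, so A = 4.
Conserve atomic number: 90 = 88 + Z, so Z = 2.
A = 4 and Z = 2 is ⁴₂He — an alpha particle.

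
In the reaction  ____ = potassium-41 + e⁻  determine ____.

Conserve mass number: A = 41 + 0, so A = 41.
Conserve atomic number: Z = 19 − 1, so Z = 18.
Z = 18 is argon, so the species is argon-41.

Ar-41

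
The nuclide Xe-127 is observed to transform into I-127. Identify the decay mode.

ΔA = 127 − 127 = 0; ΔZ = 53 − 54 = -1.
A is unchanged and Z drops by 1 — a proton has become a neutron (β⁺ emission or electron capture).

beta-plus decay or electron capture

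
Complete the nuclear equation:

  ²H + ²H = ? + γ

He-4

Conserve mass number: 2 + 2 = A + 0, so A = 4.
Conserve atomic number: 1 + 1 = Z + 0, so Z = 2.
A = 4 and Z = 2 is ⁴He — an alpha particle.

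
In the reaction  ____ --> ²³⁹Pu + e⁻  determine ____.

Conserve mass number: A = 239 + 0, so A = 239.
Conserve atomic number: Z = 94 − 1, so Z = 93.
Z = 93 is neptunium, so the species is ²³⁹Np.

Np-239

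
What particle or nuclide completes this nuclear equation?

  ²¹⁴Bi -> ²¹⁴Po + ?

Conserve mass number: 214 = 214 + A, so A = 0.
Conserve atomic number: 83 = 84 + Z, so Z = -1.
A = 0 and Z = -1 is e⁻ — a beta-minus particle.

beta-minus particle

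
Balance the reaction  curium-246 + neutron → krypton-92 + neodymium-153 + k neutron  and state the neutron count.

2

Conserve mass number: 247 = 92 + 153 + k, so k = 247 − 245 = 2.
Check atomic number: 96 = 36 + 60 + 0 = 96. ✓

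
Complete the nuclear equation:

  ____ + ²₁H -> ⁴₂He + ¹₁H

Conserve mass number: A + 2 = 4 + 1, so A = 3.
Conserve atomic number: Z + 1 = 2 + 1, so Z = 2.
Z = 2 is helium, so the species is ³₂He.

He-3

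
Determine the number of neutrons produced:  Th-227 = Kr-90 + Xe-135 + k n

2

Conserve mass number: 227 = 90 + 135 + k, so k = 227 − 225 = 2.
Check atomic number: 90 = 36 + 54 + 0 = 90. ✓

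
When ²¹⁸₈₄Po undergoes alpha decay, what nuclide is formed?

Pb-214

Alpha decay: mass number changes by -4, atomic number by -2.
A: 218 − 4 = 214; Z: 84 − 2 = 82.
Z = 82 is lead, so the daughter is ²¹⁴₈₂Pb.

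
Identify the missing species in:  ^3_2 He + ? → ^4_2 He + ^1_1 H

Conserve mass number: 3 + A = 4 + 1, so A = 2.
Conserve atomic number: 2 + Z = 2 + 1, so Z = 1.
A = 2 and Z = 1 is ^2_1 H — a deuteron.

deuteron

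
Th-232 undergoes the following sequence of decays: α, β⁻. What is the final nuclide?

Ac-228

Start: (A, Z) = (232, 90).
After α: (228, 88).
After β⁻: (228, 89).
Z = 89 is actinium.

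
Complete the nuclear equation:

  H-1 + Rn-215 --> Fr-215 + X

neutron

Conserve mass number: 1 + 215 = 215 + A, so A = 1.
Conserve atomic number: 1 + 86 = 87 + Z, so Z = 0.
A = 1 and Z = 0 is n — a neutron.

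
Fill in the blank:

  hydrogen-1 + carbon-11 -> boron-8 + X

alpha particle

Conserve mass number: 1 + 11 = 8 + A, so A = 4.
Conserve atomic number: 1 + 6 = 5 + Z, so Z = 2.
A = 4 and Z = 2 is helium-4 — an alpha particle.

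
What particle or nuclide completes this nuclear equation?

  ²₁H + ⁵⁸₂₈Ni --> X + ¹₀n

Cu-59

Conserve mass number: 2 + 58 = A + 1, so A = 59.
Conserve atomic number: 1 + 28 = Z + 0, so Z = 29.
Z = 29 is copper, so the species is ⁵⁹₂₉Cu.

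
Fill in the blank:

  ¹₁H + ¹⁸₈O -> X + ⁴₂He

N-15

Conserve mass number: 1 + 18 = A + 4, so A = 15.
Conserve atomic number: 1 + 8 = Z + 2, so Z = 7.
Z = 7 is nitrogen, so the species is ¹⁵₇N.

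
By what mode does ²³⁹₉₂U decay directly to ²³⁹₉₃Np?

beta-minus decay

ΔA = 239 − 239 = 0; ΔZ = 93 − 92 = +1.
A is unchanged and Z rises by 1 — a neutron has become a proton (β⁻ decay).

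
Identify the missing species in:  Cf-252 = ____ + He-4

Cm-248

Conserve mass number: 252 = A + 4, so A = 248.
Conserve atomic number: 98 = Z + 2, so Z = 96.
Z = 96 is curium, so the species is Cm-248.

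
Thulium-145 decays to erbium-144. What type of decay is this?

ΔA = 144 − 145 = -1; ΔZ = 68 − 69 = -1.
A drops by 1 and Z drops by 1 — a proton was emitted.

proton emission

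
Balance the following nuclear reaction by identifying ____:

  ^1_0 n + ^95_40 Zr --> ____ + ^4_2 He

Conserve mass number: 1 + 95 = A + 4, so A = 92.
Conserve atomic number: 0 + 40 = Z + 2, so Z = 38.
Z = 38 is strontium, so the species is ^92_38 Sr.

Sr-92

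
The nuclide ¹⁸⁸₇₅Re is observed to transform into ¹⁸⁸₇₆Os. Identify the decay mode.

beta-minus decay

ΔA = 188 − 188 = 0; ΔZ = 76 − 75 = +1.
A is unchanged and Z rises by 1 — a neutron has become a proton (β⁻ decay).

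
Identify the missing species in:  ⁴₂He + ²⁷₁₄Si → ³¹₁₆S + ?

Conserve mass number: 4 + 27 = 31 + A, so A = 0.
Conserve atomic number: 2 + 14 = 16 + Z, so Z = 0.
A = 0 and Z = 0 is ⁰₀γ — a gamma ray.

gamma ray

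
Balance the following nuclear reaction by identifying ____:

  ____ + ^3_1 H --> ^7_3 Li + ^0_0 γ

Conserve mass number: A + 3 = 7 + 0, so A = 4.
Conserve atomic number: Z + 1 = 3 + 0, so Z = 2.
A = 4 and Z = 2 is ^4_2 He — an alpha particle.

alpha particle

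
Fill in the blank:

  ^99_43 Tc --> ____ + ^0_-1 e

Ru-99

Conserve mass number: 99 = A + 0, so A = 99.
Conserve atomic number: 43 = Z − 1, so Z = 44.
Z = 44 is ruthenium, so the species is ^99_44 Ru.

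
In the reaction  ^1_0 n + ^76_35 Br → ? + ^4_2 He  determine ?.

Conserve mass number: 1 + 76 = A + 4, so A = 73.
Conserve atomic number: 0 + 35 = Z + 2, so Z = 33.
Z = 33 is arsenic, so the species is ^73_33 As.

As-73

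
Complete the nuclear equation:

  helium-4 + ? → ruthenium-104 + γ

Conserve mass number: 4 + A = 104 + 0, so A = 100.
Conserve atomic number: 2 + Z = 44 + 0, so Z = 42.
Z = 42 is molybdenum, so the species is molybdenum-100.

Mo-100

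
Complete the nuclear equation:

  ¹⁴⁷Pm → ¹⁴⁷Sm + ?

beta-minus particle

Conserve mass number: 147 = 147 + A, so A = 0.
Conserve atomic number: 61 = 62 + Z, so Z = -1.
A = 0 and Z = -1 is e⁻ — a beta-minus particle.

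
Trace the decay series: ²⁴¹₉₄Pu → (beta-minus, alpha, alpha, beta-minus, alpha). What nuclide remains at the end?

Start: (A, Z) = (241, 94).
After β⁻: (241, 95).
After α: (237, 93).
After α: (233, 91).
After β⁻: (233, 92).
After α: (229, 90).
Z = 90 is thorium.

Th-229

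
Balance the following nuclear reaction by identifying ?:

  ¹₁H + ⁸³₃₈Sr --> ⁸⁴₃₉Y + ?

Conserve mass number: 1 + 83 = 84 + A, so A = 0.
Conserve atomic number: 1 + 38 = 39 + Z, so Z = 0.
A = 0 and Z = 0 is ⁰₀γ — a gamma ray.

gamma ray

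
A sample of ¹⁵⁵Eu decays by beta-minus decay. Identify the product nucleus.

Gd-155

Beta-minus decay: mass number changes by +0, atomic number by +1.
A: 155 = 155; Z: 63 + 1 = 64.
Z = 64 is gadolinium, so the daughter is ¹⁵⁵Gd.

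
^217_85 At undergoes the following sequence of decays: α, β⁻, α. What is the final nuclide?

Start: (A, Z) = (217, 85).
After α: (213, 83).
After β⁻: (213, 84).
After α: (209, 82).
Z = 82 is lead.

Pb-209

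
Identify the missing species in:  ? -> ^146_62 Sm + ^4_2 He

Gd-150

Conserve mass number: A = 146 + 4, so A = 150.
Conserve atomic number: Z = 62 + 2, so Z = 64.
Z = 64 is gadolinium, so the species is ^150_64 Gd.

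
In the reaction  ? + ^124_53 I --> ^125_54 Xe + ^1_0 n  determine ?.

Conserve mass number: A + 124 = 125 + 1, so A = 2.
Conserve atomic number: Z + 53 = 54 + 0, so Z = 1.
A = 2 and Z = 1 is ^2_1 H — a deuteron.

deuteron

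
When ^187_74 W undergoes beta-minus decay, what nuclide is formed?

Re-187

Beta-minus decay: mass number changes by +0, atomic number by +1.
A: 187 = 187; Z: 74 + 1 = 75.
Z = 75 is rhenium, so the daughter is ^187_75 Re.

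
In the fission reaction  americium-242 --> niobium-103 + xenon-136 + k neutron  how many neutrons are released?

3

Conserve mass number: 242 = 103 + 136 + k, so k = 242 − 239 = 3.
Check atomic number: 95 = 41 + 54 + 0 = 95. ✓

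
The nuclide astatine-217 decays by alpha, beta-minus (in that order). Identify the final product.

Po-213

Start: (A, Z) = (217, 85).
After α: (213, 83).
After β⁻: (213, 84).
Z = 84 is polonium.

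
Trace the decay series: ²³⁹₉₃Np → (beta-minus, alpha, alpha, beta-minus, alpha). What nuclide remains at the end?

Ac-227

Start: (A, Z) = (239, 93).
After β⁻: (239, 94).
After α: (235, 92).
After α: (231, 90).
After β⁻: (231, 91).
After α: (227, 89).
Z = 89 is actinium.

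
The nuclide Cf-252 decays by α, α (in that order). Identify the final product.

Start: (A, Z) = (252, 98).
After α: (248, 96).
After α: (244, 94).
Z = 94 is plutonium.

Pu-244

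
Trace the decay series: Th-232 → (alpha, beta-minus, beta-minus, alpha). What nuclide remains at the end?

Ra-224

Start: (A, Z) = (232, 90).
After α: (228, 88).
After β⁻: (228, 89).
After β⁻: (228, 90).
After α: (224, 88).
Z = 88 is radium.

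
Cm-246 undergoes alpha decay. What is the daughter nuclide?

Pu-242

Alpha decay: mass number changes by -4, atomic number by -2.
A: 246 − 4 = 242; Z: 96 − 2 = 94.
Z = 94 is plutonium, so the daughter is Pu-242.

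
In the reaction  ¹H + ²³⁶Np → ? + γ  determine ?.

Pu-237

Conserve mass number: 1 + 236 = A + 0, so A = 237.
Conserve atomic number: 1 + 93 = Z + 0, so Z = 94.
Z = 94 is plutonium, so the species is ²³⁷Pu.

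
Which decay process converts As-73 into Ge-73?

beta-plus decay or electron capture

ΔA = 73 − 73 = 0; ΔZ = 32 − 33 = -1.
A is unchanged and Z drops by 1 — a proton has become a neutron (β⁺ emission or electron capture).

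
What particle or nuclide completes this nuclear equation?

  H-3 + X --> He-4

proton

Conserve mass number: 3 + A = 4, so A = 1.
Conserve atomic number: 1 + Z = 2, so Z = 1.
A = 1 and Z = 1 is H-1 — a proton.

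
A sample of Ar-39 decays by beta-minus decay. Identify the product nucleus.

Beta-minus decay: mass number changes by +0, atomic number by +1.
A: 39 = 39; Z: 18 + 1 = 19.
Z = 19 is potassium, so the daughter is K-39.

K-39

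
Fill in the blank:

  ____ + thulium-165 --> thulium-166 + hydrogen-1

deuteron

Conserve mass number: A + 165 = 166 + 1, so A = 2.
Conserve atomic number: Z + 69 = 69 + 1, so Z = 1.
A = 2 and Z = 1 is hydrogen-2 — a deuteron.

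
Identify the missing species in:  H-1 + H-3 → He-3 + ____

neutron

Conserve mass number: 1 + 3 = 3 + A, so A = 1.
Conserve atomic number: 1 + 1 = 2 + Z, so Z = 0.
A = 1 and Z = 0 is n — a neutron.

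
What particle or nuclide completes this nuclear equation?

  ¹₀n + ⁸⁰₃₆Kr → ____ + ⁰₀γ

Conserve mass number: 1 + 80 = A + 0, so A = 81.
Conserve atomic number: 0 + 36 = Z + 0, so Z = 36.
Z = 36 is krypton, so the species is ⁸¹₃₆Kr.

Kr-81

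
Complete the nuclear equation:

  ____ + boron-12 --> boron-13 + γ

Conserve mass number: A + 12 = 13 + 0, so A = 1.
Conserve atomic number: Z + 5 = 5 + 0, so Z = 0.
A = 1 and Z = 0 is neutron — a neutron.

neutron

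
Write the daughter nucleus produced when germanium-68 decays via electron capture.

Ga-68

Electron capture: mass number changes by +0, atomic number by -1.
A: 68 = 68; Z: 32 − 1 = 31.
Z = 31 is gallium, so the daughter is gallium-68.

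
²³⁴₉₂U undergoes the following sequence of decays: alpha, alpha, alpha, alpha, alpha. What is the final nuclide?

Start: (A, Z) = (234, 92).
After α: (230, 90).
After α: (226, 88).
After α: (222, 86).
After α: (218, 84).
After α: (214, 82).
Z = 82 is lead.

Pb-214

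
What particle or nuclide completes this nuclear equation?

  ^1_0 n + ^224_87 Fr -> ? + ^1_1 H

Rn-224

Conserve mass number: 1 + 224 = A + 1, so A = 224.
Conserve atomic number: 0 + 87 = Z + 1, so Z = 86.
Z = 86 is radon, so the species is ^224_86 Rn.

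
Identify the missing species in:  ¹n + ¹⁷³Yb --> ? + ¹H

Conserve mass number: 1 + 173 = A + 1, so A = 173.
Conserve atomic number: 0 + 70 = Z + 1, so Z = 69.
Z = 69 is thulium, so the species is ¹⁷³Tm.

Tm-173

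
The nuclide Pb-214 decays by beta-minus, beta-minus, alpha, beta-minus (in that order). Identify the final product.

Bi-210

Start: (A, Z) = (214, 82).
After β⁻: (214, 83).
After β⁻: (214, 84).
After α: (210, 82).
After β⁻: (210, 83).
Z = 83 is bismuth.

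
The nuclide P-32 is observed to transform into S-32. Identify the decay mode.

beta-minus decay

ΔA = 32 − 32 = 0; ΔZ = 16 − 15 = +1.
A is unchanged and Z rises by 1 — a neutron has become a proton (β⁻ decay).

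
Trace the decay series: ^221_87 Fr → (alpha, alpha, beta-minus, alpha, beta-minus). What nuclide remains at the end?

Start: (A, Z) = (221, 87).
After α: (217, 85).
After α: (213, 83).
After β⁻: (213, 84).
After α: (209, 82).
After β⁻: (209, 83).
Z = 83 is bismuth.

Bi-209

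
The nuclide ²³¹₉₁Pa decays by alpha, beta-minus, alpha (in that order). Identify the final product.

Ra-223

Start: (A, Z) = (231, 91).
After α: (227, 89).
After β⁻: (227, 90).
After α: (223, 88).
Z = 88 is radium.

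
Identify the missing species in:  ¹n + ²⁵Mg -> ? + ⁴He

Ne-22

Conserve mass number: 1 + 25 = A + 4, so A = 22.
Conserve atomic number: 0 + 12 = Z + 2, so Z = 10.
Z = 10 is neon, so the species is ²²Ne.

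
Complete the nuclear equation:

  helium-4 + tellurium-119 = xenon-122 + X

neutron

Conserve mass number: 4 + 119 = 122 + A, so A = 1.
Conserve atomic number: 2 + 52 = 54 + Z, so Z = 0.
A = 1 and Z = 0 is neutron — a neutron.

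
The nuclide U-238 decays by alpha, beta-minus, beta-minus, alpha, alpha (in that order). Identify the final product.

Start: (A, Z) = (238, 92).
After α: (234, 90).
After β⁻: (234, 91).
After β⁻: (234, 92).
After α: (230, 90).
After α: (226, 88).
Z = 88 is radium.

Ra-226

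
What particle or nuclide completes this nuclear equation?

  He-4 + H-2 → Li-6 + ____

Conserve mass number: 4 + 2 = 6 + A, so A = 0.
Conserve atomic number: 2 + 1 = 3 + Z, so Z = 0.
A = 0 and Z = 0 is γ — a gamma ray.

gamma ray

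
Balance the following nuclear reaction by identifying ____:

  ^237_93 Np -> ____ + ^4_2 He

Conserve mass number: 237 = A + 4, so A = 233.
Conserve atomic number: 93 = Z + 2, so Z = 91.
Z = 91 is protactinium, so the species is ^233_91 Pa.

Pa-233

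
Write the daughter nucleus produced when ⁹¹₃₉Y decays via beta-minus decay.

Beta-minus decay: mass number changes by +0, atomic number by +1.
A: 91 = 91; Z: 39 + 1 = 40.
Z = 40 is zirconium, so the daughter is ⁹¹₄₀Zr.

Zr-91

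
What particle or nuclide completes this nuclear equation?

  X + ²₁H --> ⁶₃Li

alpha particle

Conserve mass number: A + 2 = 6, so A = 4.
Conserve atomic number: Z + 1 = 3, so Z = 2.
A = 4 and Z = 2 is ⁴₂He — an alpha particle.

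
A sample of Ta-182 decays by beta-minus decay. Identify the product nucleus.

W-182

Beta-minus decay: mass number changes by +0, atomic number by +1.
A: 182 = 182; Z: 73 + 1 = 74.
Z = 74 is tungsten, so the daughter is W-182.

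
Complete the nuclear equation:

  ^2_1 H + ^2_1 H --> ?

Conserve mass number: 2 + 2 = A, so A = 4.
Conserve atomic number: 1 + 1 = Z, so Z = 2.
A = 4 and Z = 2 is ^4_2 He — an alpha particle.

He-4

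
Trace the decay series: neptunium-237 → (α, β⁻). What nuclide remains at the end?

Start: (A, Z) = (237, 93).
After α: (233, 91).
After β⁻: (233, 92).
Z = 92 is uranium.

U-233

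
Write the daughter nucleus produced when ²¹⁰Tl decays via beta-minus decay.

Pb-210

Beta-minus decay: mass number changes by +0, atomic number by +1.
A: 210 = 210; Z: 81 + 1 = 82.
Z = 82 is lead, so the daughter is ²¹⁰Pb.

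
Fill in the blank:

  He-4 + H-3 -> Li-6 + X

Conserve mass number: 4 + 3 = 6 + A, so A = 1.
Conserve atomic number: 2 + 1 = 3 + Z, so Z = 0.
A = 1 and Z = 0 is n — a neutron.

neutron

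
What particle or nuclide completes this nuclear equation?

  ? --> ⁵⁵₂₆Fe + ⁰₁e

Conserve mass number: A = 55 + 0, so A = 55.
Conserve atomic number: Z = 26 + 1, so Z = 27.
Z = 27 is cobalt, so the species is ⁵⁵₂₇Co.

Co-55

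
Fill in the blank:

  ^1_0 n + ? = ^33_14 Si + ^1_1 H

Conserve mass number: 1 + A = 33 + 1, so A = 33.
Conserve atomic number: 0 + Z = 14 + 1, so Z = 15.
Z = 15 is phosphorus, so the species is ^33_15 P.

P-33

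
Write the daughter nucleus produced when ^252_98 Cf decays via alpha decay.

Cm-248

Alpha decay: mass number changes by -4, atomic number by -2.
A: 252 − 4 = 248; Z: 98 − 2 = 96.
Z = 96 is curium, so the daughter is ^248_96 Cm.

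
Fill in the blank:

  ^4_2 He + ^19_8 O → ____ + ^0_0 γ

Ne-23

Conserve mass number: 4 + 19 = A + 0, so A = 23.
Conserve atomic number: 2 + 8 = Z + 0, so Z = 10.
Z = 10 is neon, so the species is ^23_10 Ne.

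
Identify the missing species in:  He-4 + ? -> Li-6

deuteron

Conserve mass number: 4 + A = 6, so A = 2.
Conserve atomic number: 2 + Z = 3, so Z = 1.
A = 2 and Z = 1 is H-2 — a deuteron.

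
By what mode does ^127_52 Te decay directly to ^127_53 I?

ΔA = 127 − 127 = 0; ΔZ = 53 − 52 = +1.
A is unchanged and Z rises by 1 — a neutron has become a proton (β⁻ decay).

beta-minus decay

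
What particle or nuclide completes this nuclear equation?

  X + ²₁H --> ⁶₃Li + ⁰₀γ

alpha particle

Conserve mass number: A + 2 = 6 + 0, so A = 4.
Conserve atomic number: Z + 1 = 3 + 0, so Z = 2.
A = 4 and Z = 2 is ⁴₂He — an alpha particle.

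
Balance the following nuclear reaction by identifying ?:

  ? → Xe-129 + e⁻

Conserve mass number: A = 129 + 0, so A = 129.
Conserve atomic number: Z = 54 − 1, so Z = 53.
Z = 53 is iodine, so the species is I-129.

I-129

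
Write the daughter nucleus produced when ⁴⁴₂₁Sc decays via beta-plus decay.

Beta-plus decay: mass number changes by +0, atomic number by -1.
A: 44 = 44; Z: 21 − 1 = 20.
Z = 20 is calcium, so the daughter is ⁴⁴₂₀Ca.

Ca-44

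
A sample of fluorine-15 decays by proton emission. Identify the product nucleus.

O-14

Proton emission: mass number changes by -1, atomic number by -1.
A: 15 − 1 = 14; Z: 9 − 1 = 8.
Z = 8 is oxygen, so the daughter is oxygen-14.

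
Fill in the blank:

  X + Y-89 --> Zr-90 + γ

Conserve mass number: A + 89 = 90 + 0, so A = 1.
Conserve atomic number: Z + 39 = 40 + 0, so Z = 1.
A = 1 and Z = 1 is H-1 — a proton.

proton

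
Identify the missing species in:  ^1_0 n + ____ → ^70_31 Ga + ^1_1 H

Conserve mass number: 1 + A = 70 + 1, so A = 70.
Conserve atomic number: 0 + Z = 31 + 1, so Z = 32.
Z = 32 is germanium, so the species is ^70_32 Ge.

Ge-70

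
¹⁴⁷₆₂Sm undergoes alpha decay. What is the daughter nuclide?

Nd-143

Alpha decay: mass number changes by -4, atomic number by -2.
A: 147 − 4 = 143; Z: 62 − 2 = 60.
Z = 60 is neodymium, so the daughter is ¹⁴³₆₀Nd.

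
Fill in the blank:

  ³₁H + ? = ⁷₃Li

alpha particle

Conserve mass number: 3 + A = 7, so A = 4.
Conserve atomic number: 1 + Z = 3, so Z = 2.
A = 4 and Z = 2 is ⁴₂He — an alpha particle.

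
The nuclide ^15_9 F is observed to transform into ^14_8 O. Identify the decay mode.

proton emission

ΔA = 14 − 15 = -1; ΔZ = 8 − 9 = -1.
A drops by 1 and Z drops by 1 — a proton was emitted.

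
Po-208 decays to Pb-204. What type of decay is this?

ΔA = 204 − 208 = -4; ΔZ = 82 − 84 = -2.
A drops by 4 and Z drops by 2 — the signature of alpha emission.

alpha decay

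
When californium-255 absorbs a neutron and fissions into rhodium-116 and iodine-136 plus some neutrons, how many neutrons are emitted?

Conserve mass number: 256 = 116 + 136 + k, so k = 256 − 252 = 4.
Check atomic number: 98 = 45 + 53 + 0 = 98. ✓

4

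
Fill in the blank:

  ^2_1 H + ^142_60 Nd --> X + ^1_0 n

Conserve mass number: 2 + 142 = A + 1, so A = 143.
Conserve atomic number: 1 + 60 = Z + 0, so Z = 61.
Z = 61 is promethium, so the species is ^143_61 Pm.

Pm-143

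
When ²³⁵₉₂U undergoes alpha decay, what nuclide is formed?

Th-231

Alpha decay: mass number changes by -4, atomic number by -2.
A: 235 − 4 = 231; Z: 92 − 2 = 90.
Z = 90 is thorium, so the daughter is ²³¹₉₀Th.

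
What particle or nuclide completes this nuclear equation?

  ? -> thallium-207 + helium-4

Bi-211

Conserve mass number: A = 207 + 4, so A = 211.
Conserve atomic number: Z = 81 + 2, so Z = 83.
Z = 83 is bismuth, so the species is bismuth-211.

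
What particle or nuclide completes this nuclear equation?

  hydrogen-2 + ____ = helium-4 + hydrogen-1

Conserve mass number: 2 + A = 4 + 1, so A = 3.
Conserve atomic number: 1 + Z = 2 + 1, so Z = 2.
Z = 2 is helium, so the species is helium-3.

He-3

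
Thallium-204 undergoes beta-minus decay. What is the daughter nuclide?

Pb-204

Beta-minus decay: mass number changes by +0, atomic number by +1.
A: 204 = 204; Z: 81 + 1 = 82.
Z = 82 is lead, so the daughter is lead-204.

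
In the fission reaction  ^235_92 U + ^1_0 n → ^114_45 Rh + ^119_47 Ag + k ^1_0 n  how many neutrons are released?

3

Conserve mass number: 236 = 114 + 119 + k, so k = 236 − 233 = 3.
Check atomic number: 92 = 45 + 47 + 0 = 92. ✓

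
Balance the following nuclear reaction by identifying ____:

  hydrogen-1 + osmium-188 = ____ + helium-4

Re-185

Conserve mass number: 1 + 188 = A + 4, so A = 185.
Conserve atomic number: 1 + 76 = Z + 2, so Z = 75.
Z = 75 is rhenium, so the species is rhenium-185.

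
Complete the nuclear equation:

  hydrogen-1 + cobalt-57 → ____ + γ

Conserve mass number: 1 + 57 = A + 0, so A = 58.
Conserve atomic number: 1 + 27 = Z + 0, so Z = 28.
Z = 28 is nickel, so the species is nickel-58.

Ni-58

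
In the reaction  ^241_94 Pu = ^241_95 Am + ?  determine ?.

Conserve mass number: 241 = 241 + A, so A = 0.
Conserve atomic number: 94 = 95 + Z, so Z = -1.
A = 0 and Z = -1 is ^0_-1 e — a beta-minus particle.

beta-minus particle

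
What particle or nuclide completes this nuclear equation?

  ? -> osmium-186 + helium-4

Pt-190

Conserve mass number: A = 186 + 4, so A = 190.
Conserve atomic number: Z = 76 + 2, so Z = 78.
Z = 78 is platinum, so the species is platinum-190.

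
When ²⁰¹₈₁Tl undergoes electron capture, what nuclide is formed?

Electron capture: mass number changes by +0, atomic number by -1.
A: 201 = 201; Z: 81 − 1 = 80.
Z = 80 is mercury, so the daughter is ²⁰¹₈₀Hg.

Hg-201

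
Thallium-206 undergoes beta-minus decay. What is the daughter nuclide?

Pb-206

Beta-minus decay: mass number changes by +0, atomic number by +1.
A: 206 = 206; Z: 81 + 1 = 82.
Z = 82 is lead, so the daughter is lead-206.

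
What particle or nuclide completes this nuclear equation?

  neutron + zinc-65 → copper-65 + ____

Conserve mass number: 1 + 65 = 65 + A, so A = 1.
Conserve atomic number: 0 + 30 = 29 + Z, so Z = 1.
A = 1 and Z = 1 is hydrogen-1 — a proton.

proton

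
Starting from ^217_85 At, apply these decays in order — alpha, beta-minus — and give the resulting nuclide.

Start: (A, Z) = (217, 85).
After α: (213, 83).
After β⁻: (213, 84).
Z = 84 is polonium.

Po-213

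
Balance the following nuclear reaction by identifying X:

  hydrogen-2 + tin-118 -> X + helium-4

Conserve mass number: 2 + 118 = A + 4, so A = 116.
Conserve atomic number: 1 + 50 = Z + 2, so Z = 49.
Z = 49 is indium, so the species is indium-116.

In-116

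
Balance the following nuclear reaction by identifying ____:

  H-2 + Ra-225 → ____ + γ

Ac-227

Conserve mass number: 2 + 225 = A + 0, so A = 227.
Conserve atomic number: 1 + 88 = Z + 0, so Z = 89.
Z = 89 is actinium, so the species is Ac-227.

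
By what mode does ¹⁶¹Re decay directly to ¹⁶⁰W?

proton emission

ΔA = 160 − 161 = -1; ΔZ = 74 − 75 = -1.
A drops by 1 and Z drops by 1 — a proton was emitted.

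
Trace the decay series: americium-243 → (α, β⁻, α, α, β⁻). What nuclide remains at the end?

Start: (A, Z) = (243, 95).
After α: (239, 93).
After β⁻: (239, 94).
After α: (235, 92).
After α: (231, 90).
After β⁻: (231, 91).
Z = 91 is protactinium.

Pa-231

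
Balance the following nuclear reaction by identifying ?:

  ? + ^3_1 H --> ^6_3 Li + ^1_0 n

alpha particle

Conserve mass number: A + 3 = 6 + 1, so A = 4.
Conserve atomic number: Z + 1 = 3 + 0, so Z = 2.
A = 4 and Z = 2 is ^4_2 He — an alpha particle.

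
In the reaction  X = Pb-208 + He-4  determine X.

Po-212

Conserve mass number: A = 208 + 4, so A = 212.
Conserve atomic number: Z = 82 + 2, so Z = 84.
Z = 84 is polonium, so the species is Po-212.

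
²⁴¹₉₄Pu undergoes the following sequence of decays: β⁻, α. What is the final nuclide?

Np-237

Start: (A, Z) = (241, 94).
After β⁻: (241, 95).
After α: (237, 93).
Z = 93 is neptunium.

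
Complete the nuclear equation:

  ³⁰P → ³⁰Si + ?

Conserve mass number: 30 = 30 + A, so A = 0.
Conserve atomic number: 15 = 14 + Z, so Z = 1.
A = 0 and Z = 1 is e⁺ — a positron.

positron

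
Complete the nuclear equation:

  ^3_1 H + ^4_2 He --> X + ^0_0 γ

Conserve mass number: 3 + 4 = A + 0, so A = 7.
Conserve atomic number: 1 + 2 = Z + 0, so Z = 3.
Z = 3 is lithium, so the species is ^7_3 Li.

Li-7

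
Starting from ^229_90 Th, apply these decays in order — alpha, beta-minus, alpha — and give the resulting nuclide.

Start: (A, Z) = (229, 90).
After α: (225, 88).
After β⁻: (225, 89).
After α: (221, 87).
Z = 87 is francium.

Fr-221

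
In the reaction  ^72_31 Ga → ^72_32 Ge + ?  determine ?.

beta-minus particle

Conserve mass number: 72 = 72 + A, so A = 0.
Conserve atomic number: 31 = 32 + Z, so Z = -1.
A = 0 and Z = -1 is ^0_-1 e — a beta-minus particle.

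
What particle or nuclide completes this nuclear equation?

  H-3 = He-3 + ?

beta-minus particle

Conserve mass number: 3 = 3 + A, so A = 0.
Conserve atomic number: 1 = 2 + Z, so Z = -1.
A = 0 and Z = -1 is e⁻ — a beta-minus particle.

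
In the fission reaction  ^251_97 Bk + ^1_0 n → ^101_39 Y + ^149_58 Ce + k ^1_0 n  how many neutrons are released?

2

Conserve mass number: 252 = 101 + 149 + k, so k = 252 − 250 = 2.
Check atomic number: 97 = 39 + 58 + 0 = 97. ✓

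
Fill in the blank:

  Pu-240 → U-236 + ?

Conserve mass number: 240 = 236 + A, so A = 4.
Conserve atomic number: 94 = 92 + Z, so Z = 2.
A = 4 and Z = 2 is He-4 — an alpha particle.

alpha particle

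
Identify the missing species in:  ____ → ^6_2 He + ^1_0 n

Conserve mass number: A = 6 + 1, so A = 7.
Conserve atomic number: Z = 2 + 0, so Z = 2.
Z = 2 is helium, so the species is ^7_2 He.

He-7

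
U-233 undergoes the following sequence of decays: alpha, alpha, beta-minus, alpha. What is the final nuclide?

Fr-221

Start: (A, Z) = (233, 92).
After α: (229, 90).
After α: (225, 88).
After β⁻: (225, 89).
After α: (221, 87).
Z = 87 is francium.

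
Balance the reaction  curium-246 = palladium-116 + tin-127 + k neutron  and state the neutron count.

Conserve mass number: 246 = 116 + 127 + k, so k = 246 − 243 = 3.
Check atomic number: 96 = 46 + 50 + 0 = 96. ✓

3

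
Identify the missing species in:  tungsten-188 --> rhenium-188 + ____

Conserve mass number: 188 = 188 + A, so A = 0.
Conserve atomic number: 74 = 75 + Z, so Z = -1.
A = 0 and Z = -1 is e⁻ — a beta-minus particle.

beta-minus particle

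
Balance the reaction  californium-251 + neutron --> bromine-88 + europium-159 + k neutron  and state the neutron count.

5

Conserve mass number: 252 = 88 + 159 + k, so k = 252 − 247 = 5.
Check atomic number: 98 = 35 + 63 + 0 = 98. ✓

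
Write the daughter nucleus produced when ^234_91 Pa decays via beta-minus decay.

U-234

Beta-minus decay: mass number changes by +0, atomic number by +1.
A: 234 = 234; Z: 91 + 1 = 92.
Z = 92 is uranium, so the daughter is ^234_92 U.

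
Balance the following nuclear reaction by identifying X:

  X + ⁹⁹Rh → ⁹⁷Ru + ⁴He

deuteron

Conserve mass number: A + 99 = 97 + 4, so A = 2.
Conserve atomic number: Z + 45 = 44 + 2, so Z = 1.
A = 2 and Z = 1 is ²H — a deuteron.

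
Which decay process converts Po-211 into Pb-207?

ΔA = 207 − 211 = -4; ΔZ = 82 − 84 = -2.
A drops by 4 and Z drops by 2 — the signature of alpha emission.

alpha decay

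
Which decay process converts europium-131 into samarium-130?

proton emission

ΔA = 130 − 131 = -1; ΔZ = 62 − 63 = -1.
A drops by 1 and Z drops by 1 — a proton was emitted.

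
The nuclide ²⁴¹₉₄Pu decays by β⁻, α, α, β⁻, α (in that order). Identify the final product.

Start: (A, Z) = (241, 94).
After β⁻: (241, 95).
After α: (237, 93).
After α: (233, 91).
After β⁻: (233, 92).
After α: (229, 90).
Z = 90 is thorium.

Th-229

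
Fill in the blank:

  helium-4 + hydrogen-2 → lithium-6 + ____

Conserve mass number: 4 + 2 = 6 + A, so A = 0.
Conserve atomic number: 2 + 1 = 3 + Z, so Z = 0.
A = 0 and Z = 0 is γ — a gamma ray.

gamma ray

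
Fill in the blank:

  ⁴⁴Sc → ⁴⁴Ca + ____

positron

Conserve mass number: 44 = 44 + A, so A = 0.
Conserve atomic number: 21 = 20 + Z, so Z = 1.
A = 0 and Z = 1 is e⁺ — a positron.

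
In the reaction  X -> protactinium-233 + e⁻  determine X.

Th-233

Conserve mass number: A = 233 + 0, so A = 233.
Conserve atomic number: Z = 91 − 1, so Z = 90.
Z = 90 is thorium, so the species is thorium-233.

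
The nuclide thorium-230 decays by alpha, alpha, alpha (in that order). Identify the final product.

Po-218

Start: (A, Z) = (230, 90).
After α: (226, 88).
After α: (222, 86).
After α: (218, 84).
Z = 84 is polonium.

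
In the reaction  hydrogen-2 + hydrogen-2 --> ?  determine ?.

Conserve mass number: 2 + 2 = A, so A = 4.
Conserve atomic number: 1 + 1 = Z, so Z = 2.
A = 4 and Z = 2 is helium-4 — an alpha particle.

He-4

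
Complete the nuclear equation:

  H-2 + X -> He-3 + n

deuteron

Conserve mass number: 2 + A = 3 + 1, so A = 2.
Conserve atomic number: 1 + Z = 2 + 0, so Z = 1.
A = 2 and Z = 1 is H-2 — a deuteron.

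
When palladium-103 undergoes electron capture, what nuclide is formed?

Electron capture: mass number changes by +0, atomic number by -1.
A: 103 = 103; Z: 46 − 1 = 45.
Z = 45 is rhodium, so the daughter is rhodium-103.

Rh-103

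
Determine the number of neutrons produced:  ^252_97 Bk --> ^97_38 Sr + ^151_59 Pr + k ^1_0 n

4

Conserve mass number: 252 = 97 + 151 + k, so k = 252 − 248 = 4.
Check atomic number: 97 = 38 + 59 + 0 = 97. ✓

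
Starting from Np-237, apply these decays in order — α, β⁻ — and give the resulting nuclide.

Start: (A, Z) = (237, 93).
After α: (233, 91).
After β⁻: (233, 92).
Z = 92 is uranium.

U-233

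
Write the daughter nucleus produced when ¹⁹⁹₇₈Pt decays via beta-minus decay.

Au-199

Beta-minus decay: mass number changes by +0, atomic number by +1.
A: 199 = 199; Z: 78 + 1 = 79.
Z = 79 is gold, so the daughter is ¹⁹⁹₇₉Au.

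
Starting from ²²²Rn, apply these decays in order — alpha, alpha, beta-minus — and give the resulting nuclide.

Start: (A, Z) = (222, 86).
After α: (218, 84).
After α: (214, 82).
After β⁻: (214, 83).
Z = 83 is bismuth.

Bi-214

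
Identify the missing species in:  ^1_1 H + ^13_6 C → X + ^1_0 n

Conserve mass number: 1 + 13 = A + 1, so A = 13.
Conserve atomic number: 1 + 6 = Z + 0, so Z = 7.
Z = 7 is nitrogen, so the species is ^13_7 N.

N-13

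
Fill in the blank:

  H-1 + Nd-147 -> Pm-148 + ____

Conserve mass number: 1 + 147 = 148 + A, so A = 0.
Conserve atomic number: 1 + 60 = 61 + Z, so Z = 0.
A = 0 and Z = 0 is γ — a gamma ray.

gamma ray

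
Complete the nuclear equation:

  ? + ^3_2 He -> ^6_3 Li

triton

Conserve mass number: A + 3 = 6, so A = 3.
Conserve atomic number: Z + 2 = 3, so Z = 1.
A = 3 and Z = 1 is ^3_1 H — a triton.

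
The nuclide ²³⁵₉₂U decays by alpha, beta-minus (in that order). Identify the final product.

Start: (A, Z) = (235, 92).
After α: (231, 90).
After β⁻: (231, 91).
Z = 91 is protactinium.

Pa-231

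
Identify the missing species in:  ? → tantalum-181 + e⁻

Conserve mass number: A = 181 + 0, so A = 181.
Conserve atomic number: Z = 73 − 1, so Z = 72.
Z = 72 is hafnium, so the species is hafnium-181.

Hf-181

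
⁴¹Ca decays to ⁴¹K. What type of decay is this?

beta-plus decay or electron capture

ΔA = 41 − 41 = 0; ΔZ = 19 − 20 = -1.
A is unchanged and Z drops by 1 — a proton has become a neutron (β⁺ emission or electron capture).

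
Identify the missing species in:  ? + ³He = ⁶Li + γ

triton

Conserve mass number: A + 3 = 6 + 0, so A = 3.
Conserve atomic number: Z + 2 = 3 + 0, so Z = 1.
A = 3 and Z = 1 is ³H — a triton.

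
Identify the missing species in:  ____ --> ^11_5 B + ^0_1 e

C-11

Conserve mass number: A = 11 + 0, so A = 11.
Conserve atomic number: Z = 5 + 1, so Z = 6.
Z = 6 is carbon, so the species is ^11_6 C.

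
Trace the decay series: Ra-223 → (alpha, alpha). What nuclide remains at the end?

Po-215

Start: (A, Z) = (223, 88).
After α: (219, 86).
After α: (215, 84).
Z = 84 is polonium.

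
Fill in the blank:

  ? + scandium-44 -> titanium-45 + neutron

Conserve mass number: A + 44 = 45 + 1, so A = 2.
Conserve atomic number: Z + 21 = 22 + 0, so Z = 1.
A = 2 and Z = 1 is hydrogen-2 — a deuteron.

deuteron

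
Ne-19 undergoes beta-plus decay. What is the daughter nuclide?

Beta-plus decay: mass number changes by +0, atomic number by -1.
A: 19 = 19; Z: 10 − 1 = 9.
Z = 9 is fluorine, so the daughter is F-19.

F-19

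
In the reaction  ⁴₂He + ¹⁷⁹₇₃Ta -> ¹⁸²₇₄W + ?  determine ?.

proton

Conserve mass number: 4 + 179 = 182 + A, so A = 1.
Conserve atomic number: 2 + 73 = 74 + Z, so Z = 1.
A = 1 and Z = 1 is ¹₁H — a proton.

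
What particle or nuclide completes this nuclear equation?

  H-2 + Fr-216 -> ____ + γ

Ra-218

Conserve mass number: 2 + 216 = A + 0, so A = 218.
Conserve atomic number: 1 + 87 = Z + 0, so Z = 88.
Z = 88 is radium, so the species is Ra-218.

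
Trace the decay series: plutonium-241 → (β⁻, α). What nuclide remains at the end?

Np-237

Start: (A, Z) = (241, 94).
After β⁻: (241, 95).
After α: (237, 93).
Z = 93 is neptunium.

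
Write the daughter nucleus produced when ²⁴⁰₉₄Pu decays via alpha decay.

Alpha decay: mass number changes by -4, atomic number by -2.
A: 240 − 4 = 236; Z: 94 − 2 = 92.
Z = 92 is uranium, so the daughter is ²³⁶₉₂U.

U-236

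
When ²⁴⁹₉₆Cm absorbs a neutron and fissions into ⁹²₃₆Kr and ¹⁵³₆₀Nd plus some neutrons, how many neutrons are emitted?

5

Conserve mass number: 250 = 92 + 153 + k, so k = 250 − 245 = 5.
Check atomic number: 96 = 36 + 60 + 0 = 96. ✓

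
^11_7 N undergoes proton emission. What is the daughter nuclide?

Proton emission: mass number changes by -1, atomic number by -1.
A: 11 − 1 = 10; Z: 7 − 1 = 6.
Z = 6 is carbon, so the daughter is ^10_6 C.

C-10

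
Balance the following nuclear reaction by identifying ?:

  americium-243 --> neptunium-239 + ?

Conserve mass number: 243 = 239 + A, so A = 4.
Conserve atomic number: 95 = 93 + Z, so Z = 2.
A = 4 and Z = 2 is helium-4 — an alpha particle.

alpha particle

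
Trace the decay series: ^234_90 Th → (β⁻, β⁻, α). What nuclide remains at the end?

Th-230

Start: (A, Z) = (234, 90).
After β⁻: (234, 91).
After β⁻: (234, 92).
After α: (230, 90).
Z = 90 is thorium.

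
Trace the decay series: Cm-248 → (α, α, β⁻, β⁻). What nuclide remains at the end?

Start: (A, Z) = (248, 96).
After α: (244, 94).
After α: (240, 92).
After β⁻: (240, 93).
After β⁻: (240, 94).
Z = 94 is plutonium.

Pu-240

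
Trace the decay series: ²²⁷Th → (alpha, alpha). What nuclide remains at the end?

Rn-219

Start: (A, Z) = (227, 90).
After α: (223, 88).
After α: (219, 86).
Z = 86 is radon.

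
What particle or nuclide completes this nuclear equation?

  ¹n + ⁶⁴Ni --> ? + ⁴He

Conserve mass number: 1 + 64 = A + 4, so A = 61.
Conserve atomic number: 0 + 28 = Z + 2, so Z = 26.
Z = 26 is iron, so the species is ⁶¹Fe.

Fe-61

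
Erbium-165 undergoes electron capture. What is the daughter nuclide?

Ho-165

Electron capture: mass number changes by +0, atomic number by -1.
A: 165 = 165; Z: 68 − 1 = 67.
Z = 67 is holmium, so the daughter is holmium-165.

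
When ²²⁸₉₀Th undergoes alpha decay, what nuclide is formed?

Ra-224

Alpha decay: mass number changes by -4, atomic number by -2.
A: 228 − 4 = 224; Z: 90 − 2 = 88.
Z = 88 is radium, so the daughter is ²²⁴₈₈Ra.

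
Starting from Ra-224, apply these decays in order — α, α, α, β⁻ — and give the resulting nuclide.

Start: (A, Z) = (224, 88).
After α: (220, 86).
After α: (216, 84).
After α: (212, 82).
After β⁻: (212, 83).
Z = 83 is bismuth.

Bi-212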